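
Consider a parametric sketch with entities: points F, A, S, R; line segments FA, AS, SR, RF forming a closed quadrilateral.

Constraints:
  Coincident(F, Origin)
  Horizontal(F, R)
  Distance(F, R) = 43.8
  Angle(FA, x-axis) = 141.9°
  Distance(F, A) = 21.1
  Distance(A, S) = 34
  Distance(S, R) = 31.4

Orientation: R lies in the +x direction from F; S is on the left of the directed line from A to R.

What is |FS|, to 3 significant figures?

24.0

Checks: |AS| = 34.00 ✓; |SR| = 31.40 ✓.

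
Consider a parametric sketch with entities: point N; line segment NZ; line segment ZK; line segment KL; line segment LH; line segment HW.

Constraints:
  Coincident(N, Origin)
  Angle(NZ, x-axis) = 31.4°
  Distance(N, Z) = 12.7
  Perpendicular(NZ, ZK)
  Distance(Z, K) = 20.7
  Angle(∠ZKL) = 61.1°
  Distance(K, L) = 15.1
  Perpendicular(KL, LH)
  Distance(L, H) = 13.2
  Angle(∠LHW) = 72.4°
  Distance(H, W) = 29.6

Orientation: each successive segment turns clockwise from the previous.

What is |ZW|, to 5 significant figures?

26.961

N is at the origin; NZ runs at 31.4° with length 12.7, so Z = (10.840, 6.6168). The perpendicularity gives ZK at right angles to NZ, so ZK runs at -58.600°; with |ZK| = 20.7, K = (21.625, -11.052). ∠ZKL = 61.1° gives KL at -177.50° from the x-axis; with |KL| = 15.1, L = (6.5394, -11.710). KL ⟂ LH, so LH runs at 92.500°; with |LH| = 13.2, H = (5.9636, 1.4771). ∠LHW = 72.4° gives HW at -15.100° from the x-axis; with |HW| = 29.6, W = (34.542, -6.2338). Then |ZW| = |W − Z| = 26.961.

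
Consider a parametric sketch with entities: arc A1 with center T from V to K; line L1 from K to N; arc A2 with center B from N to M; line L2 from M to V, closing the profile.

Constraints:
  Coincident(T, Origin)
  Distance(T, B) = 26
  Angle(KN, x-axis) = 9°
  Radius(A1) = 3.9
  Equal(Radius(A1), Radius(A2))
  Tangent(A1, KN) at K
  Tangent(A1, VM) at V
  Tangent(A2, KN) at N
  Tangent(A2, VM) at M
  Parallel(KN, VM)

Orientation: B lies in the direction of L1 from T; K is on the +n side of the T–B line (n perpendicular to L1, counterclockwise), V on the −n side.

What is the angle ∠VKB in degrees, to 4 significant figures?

81.47°

T is at the origin and B lies 26.0 along u from T, so B = 26.0·u = (25.68, 4.067). Tangency of A1 to both parallel lines with radius 3.9 puts K and V at T ± 3.9·n: K = (-0.6101, 3.852), V = (0.6101, -3.852). Then cos ∠VKB = KV·KB / (|KV||KB|), giving 81.47°.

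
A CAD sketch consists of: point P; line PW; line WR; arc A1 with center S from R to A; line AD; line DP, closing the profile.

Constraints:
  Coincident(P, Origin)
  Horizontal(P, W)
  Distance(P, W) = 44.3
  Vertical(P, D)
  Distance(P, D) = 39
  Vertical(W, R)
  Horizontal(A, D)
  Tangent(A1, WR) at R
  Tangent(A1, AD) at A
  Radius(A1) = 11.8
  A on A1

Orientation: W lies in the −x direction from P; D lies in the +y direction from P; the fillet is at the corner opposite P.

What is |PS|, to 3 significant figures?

42.4

PD is vertical with |PD| = 39.0 and D on the +y side, so D = (0.00, 39.0). The virtual corner opposite P is at (-44.3, 39.0). Since A1 is tangent to WR there, SR ⟂ WR and since A1 is tangent to AD there, SA ⟂ AD, with radius 11.8, so the center S sits 11.8 in from both sides at S = (-32.5, 27.2). Then |PS| = |S − P| = 42.4.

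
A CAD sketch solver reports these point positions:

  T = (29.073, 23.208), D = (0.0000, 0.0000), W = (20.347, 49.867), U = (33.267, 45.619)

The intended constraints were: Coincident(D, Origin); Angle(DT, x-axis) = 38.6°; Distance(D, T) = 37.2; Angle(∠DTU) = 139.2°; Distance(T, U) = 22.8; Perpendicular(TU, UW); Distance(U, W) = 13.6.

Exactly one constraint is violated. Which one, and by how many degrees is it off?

Perpendicular(TU, UW) — off by 7.60°.

D = (0.00, 0.00) ✓; DT at 38.60° ✓; |DT| = 37.20 ✓; ∠DTU = 139.2° ✓; |TU| = 22.80 ✓; ∠(TU, UW) = 82.40° ✗; |UW| = 13.60 ✓.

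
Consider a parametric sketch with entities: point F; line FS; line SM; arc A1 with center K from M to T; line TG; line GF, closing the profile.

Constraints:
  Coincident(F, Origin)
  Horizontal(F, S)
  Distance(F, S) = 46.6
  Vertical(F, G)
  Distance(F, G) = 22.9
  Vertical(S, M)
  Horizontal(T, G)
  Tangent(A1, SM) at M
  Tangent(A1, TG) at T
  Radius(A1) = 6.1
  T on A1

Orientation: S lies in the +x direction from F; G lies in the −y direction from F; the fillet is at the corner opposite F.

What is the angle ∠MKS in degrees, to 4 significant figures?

70.04°

The virtual corner opposite F is at (46.60, -22.90). Since A1 is tangent to SM there, KM ⟂ SM and since A1 is tangent to TG there, KT ⟂ TG, with radius 6.1, so the center K sits 6.1 in from both sides at K = (40.50, -16.80). That places the tangent points at M = (46.60, -16.80) on SM and T = (40.50, -22.90) on TG. Then cos ∠MKS = KM·KS / (|KM||KS|), giving 70.04°.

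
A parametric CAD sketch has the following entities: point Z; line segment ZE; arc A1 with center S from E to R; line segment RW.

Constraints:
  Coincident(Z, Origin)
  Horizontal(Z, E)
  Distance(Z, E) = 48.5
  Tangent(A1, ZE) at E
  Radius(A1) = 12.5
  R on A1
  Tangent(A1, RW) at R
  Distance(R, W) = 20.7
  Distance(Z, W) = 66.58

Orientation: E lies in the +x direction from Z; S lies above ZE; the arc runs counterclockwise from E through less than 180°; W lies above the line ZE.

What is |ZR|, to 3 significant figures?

62.6

Checks: |SE| = 12.50 ✓; |SR| = 12.50 ✓; ∠(SR, RW) = 90.00° ✓; |RW| = 20.70 ✓; |ZW| = 66.58 ✓.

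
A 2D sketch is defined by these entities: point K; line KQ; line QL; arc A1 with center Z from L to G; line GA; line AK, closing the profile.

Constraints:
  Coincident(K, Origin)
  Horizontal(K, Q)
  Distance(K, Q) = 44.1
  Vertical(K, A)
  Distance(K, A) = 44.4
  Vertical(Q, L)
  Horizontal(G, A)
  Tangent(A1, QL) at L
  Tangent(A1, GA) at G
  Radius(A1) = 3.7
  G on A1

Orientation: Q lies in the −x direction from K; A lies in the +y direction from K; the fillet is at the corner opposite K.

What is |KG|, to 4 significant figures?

60.03

K is at the origin; K and Q share the same y with |KQ| = 44.1 and Q on the −x side, so Q = (-44.10, 0.000). K and A share the same x with |KA| = 44.4 and A on the +y side, so A = (0.000, 44.40). The virtual corner opposite K is at (-44.10, 44.40). Since A1 is tangent to QL there, ZL ⟂ QL and the tangent condition forces ZG to be normal to GA, with radius 3.7, so the center Z sits 3.7 in from both sides at Z = (-40.40, 40.70). That places the tangent points at L = (-44.10, 40.70) on QL and G = (-40.40, 44.40) on GA. Then |KG| = |G − K| = 60.03.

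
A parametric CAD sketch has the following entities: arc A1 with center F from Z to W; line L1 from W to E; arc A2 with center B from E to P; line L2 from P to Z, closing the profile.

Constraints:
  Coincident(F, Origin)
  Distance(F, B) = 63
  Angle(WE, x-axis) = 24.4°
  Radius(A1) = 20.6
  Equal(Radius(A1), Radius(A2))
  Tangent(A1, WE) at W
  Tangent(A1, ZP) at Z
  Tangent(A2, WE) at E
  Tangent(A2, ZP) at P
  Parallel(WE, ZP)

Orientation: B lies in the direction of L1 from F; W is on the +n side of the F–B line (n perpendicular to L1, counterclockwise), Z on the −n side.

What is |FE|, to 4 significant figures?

66.28

The slot axis is L1's direction at 24.4°, so u = (cos 24.4°, sin 24.4°) = (0.9107, 0.4131) and n = (−sin 24.4°, cos 24.4°) = (-0.4131, 0.9107). F is at the origin and B lies 63.0 along u from F, so B = 63.0·u = (57.37, 26.03). Tangency of A1 to both parallel lines with radius 20.6 puts W and Z at F ± 20.6·n: W = (-8.510, 18.76), Z = (8.510, -18.76). Equal radii place E and P the same way about B: E = B + 20.6·n = (48.86, 44.79), P = B − 20.6·n = (65.88, 7.265). Then |FE| = |E − F| = 66.28.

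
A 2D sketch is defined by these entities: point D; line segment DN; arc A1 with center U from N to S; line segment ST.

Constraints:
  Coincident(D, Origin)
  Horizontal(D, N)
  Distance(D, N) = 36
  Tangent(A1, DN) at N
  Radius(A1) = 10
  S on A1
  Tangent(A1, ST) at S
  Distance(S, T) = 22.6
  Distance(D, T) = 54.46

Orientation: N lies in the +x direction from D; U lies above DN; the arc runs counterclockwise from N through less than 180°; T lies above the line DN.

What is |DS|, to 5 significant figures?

47.297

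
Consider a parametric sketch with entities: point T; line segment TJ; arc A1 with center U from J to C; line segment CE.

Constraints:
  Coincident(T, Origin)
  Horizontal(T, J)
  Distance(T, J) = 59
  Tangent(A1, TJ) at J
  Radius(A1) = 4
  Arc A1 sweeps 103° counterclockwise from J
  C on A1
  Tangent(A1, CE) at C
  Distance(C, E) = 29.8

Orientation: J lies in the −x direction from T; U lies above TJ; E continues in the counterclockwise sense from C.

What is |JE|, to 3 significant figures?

34.1

T is at the origin; T and J share the same y with |TJ| = 59.0 and J on the −x side, so J = (-59.0, 0.00). The tangent condition forces UJ to be normal to TJ, so U = J + (0, 4) = (-59.0, 4.00). On A1, J sits at bearing -90° from U; a 103° counterclockwise sweep puts C at bearing 13°, so C = U + 4.0·(cos 13°, sin 13°) = (-55.1, 4.90). A1 meets CE tangentially, so UC is at right angles to CE, so CE runs along (−sin 13°, cos 13°); with |CE| = 29.8, E = (-61.8, 33.9). Then |JE| = |E − J| = 34.1.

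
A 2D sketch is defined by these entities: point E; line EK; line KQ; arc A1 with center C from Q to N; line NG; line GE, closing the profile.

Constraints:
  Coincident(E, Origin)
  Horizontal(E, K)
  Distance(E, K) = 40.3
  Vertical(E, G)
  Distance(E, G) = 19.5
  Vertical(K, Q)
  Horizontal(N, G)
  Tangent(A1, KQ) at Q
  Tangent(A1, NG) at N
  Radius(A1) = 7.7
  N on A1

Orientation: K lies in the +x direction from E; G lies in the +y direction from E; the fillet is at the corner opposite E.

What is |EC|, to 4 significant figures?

34.67

E is at the origin; E and K share the same y with |EK| = 40.3 and K on the +x side, so K = (40.30, 0.000). E and G share the same x with |EG| = 19.5 and G on the +y side, so G = (0.000, 19.50). The virtual corner opposite E is at (40.30, 19.50). The tangent condition forces CQ to be normal to KQ and tangency of A1 to NG means the radius CN is perpendicular to NG, with radius 7.7, so the center C sits 7.7 in from both sides at C = (32.60, 11.80). Then |EC| = |C − E| = 34.67.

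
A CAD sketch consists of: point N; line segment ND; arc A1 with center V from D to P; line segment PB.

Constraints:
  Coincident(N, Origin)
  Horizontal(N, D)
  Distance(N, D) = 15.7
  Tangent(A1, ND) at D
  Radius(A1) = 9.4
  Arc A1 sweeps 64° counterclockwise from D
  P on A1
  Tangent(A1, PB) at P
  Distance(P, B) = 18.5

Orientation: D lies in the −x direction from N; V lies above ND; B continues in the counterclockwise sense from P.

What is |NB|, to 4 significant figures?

21.92

N is at the origin; ND is horizontal with |ND| = 15.7 and D on the −x side, so D = (-15.70, 0.000). Since A1 is tangent to ND there, VD ⟂ ND, so V = D + (0, 9.4) = (-15.70, 9.400). On A1, D sits at bearing -90° from V; a 64° counterclockwise sweep puts P at bearing -26°, so P = V + 9.4·(cos -26°, sin -26°) = (-7.251, 5.279). Since A1 is tangent to PB there, VP ⟂ PB, so PB runs along (−sin -26°, cos -26°); with |PB| = 18.5, B = (0.8585, 21.91). Then |NB| = |B − N| = 21.92.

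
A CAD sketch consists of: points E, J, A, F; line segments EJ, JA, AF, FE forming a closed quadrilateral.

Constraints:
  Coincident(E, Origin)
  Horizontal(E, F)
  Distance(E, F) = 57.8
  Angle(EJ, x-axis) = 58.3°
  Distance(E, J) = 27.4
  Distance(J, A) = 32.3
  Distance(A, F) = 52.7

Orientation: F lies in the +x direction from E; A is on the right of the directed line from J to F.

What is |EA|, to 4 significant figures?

9.639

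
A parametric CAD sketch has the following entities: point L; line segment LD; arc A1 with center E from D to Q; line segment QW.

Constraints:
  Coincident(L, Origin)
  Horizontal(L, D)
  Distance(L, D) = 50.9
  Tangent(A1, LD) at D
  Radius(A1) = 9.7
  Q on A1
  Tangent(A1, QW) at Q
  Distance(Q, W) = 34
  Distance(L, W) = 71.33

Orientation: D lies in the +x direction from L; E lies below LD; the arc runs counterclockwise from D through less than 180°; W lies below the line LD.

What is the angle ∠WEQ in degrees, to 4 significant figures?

74.08°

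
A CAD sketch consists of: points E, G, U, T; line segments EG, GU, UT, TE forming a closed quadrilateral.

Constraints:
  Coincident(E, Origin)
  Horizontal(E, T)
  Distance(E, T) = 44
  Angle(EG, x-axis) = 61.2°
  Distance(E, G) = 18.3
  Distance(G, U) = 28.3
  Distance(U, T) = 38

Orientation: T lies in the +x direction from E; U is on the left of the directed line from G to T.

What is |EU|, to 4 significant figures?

46.02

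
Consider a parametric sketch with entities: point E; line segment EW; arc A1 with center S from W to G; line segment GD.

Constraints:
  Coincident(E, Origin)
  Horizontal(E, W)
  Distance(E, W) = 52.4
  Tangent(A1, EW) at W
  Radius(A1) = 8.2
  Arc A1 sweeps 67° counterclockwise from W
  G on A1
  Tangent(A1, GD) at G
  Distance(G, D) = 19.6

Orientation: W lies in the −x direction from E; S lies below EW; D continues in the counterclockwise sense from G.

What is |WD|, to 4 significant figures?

27.60

E is at the origin; EW is horizontal with |EW| = 52.4 and W on the −x side, so W = (-52.40, 0.000). A1 meets EW tangentially, so SW is at right angles to EW, so S = W + (0, -8.2) = (-52.40, -8.200). On A1, W sits at bearing 90° from S; a 67° counterclockwise sweep puts G at bearing 157°, so G = S + 8.2·(cos 157°, sin 157°) = (-59.95, -4.996). Since A1 is tangent to GD there, SG ⟂ GD, so GD runs along (−sin 157°, cos 157°); with |GD| = 19.6, D = (-67.61, -23.04). Then |WD| = |D − W| = 27.60.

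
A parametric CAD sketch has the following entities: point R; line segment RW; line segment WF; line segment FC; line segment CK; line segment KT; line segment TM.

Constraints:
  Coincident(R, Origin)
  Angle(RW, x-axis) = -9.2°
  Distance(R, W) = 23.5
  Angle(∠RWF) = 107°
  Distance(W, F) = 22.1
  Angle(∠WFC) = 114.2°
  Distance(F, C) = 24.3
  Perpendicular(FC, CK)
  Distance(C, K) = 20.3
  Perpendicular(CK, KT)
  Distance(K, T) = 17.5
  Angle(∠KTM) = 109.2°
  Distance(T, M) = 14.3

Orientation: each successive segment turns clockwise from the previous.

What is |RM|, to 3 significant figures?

29.6

The perpendicularity gives KT at right angles to CK, so KT runs at 32.0°; with |KT| = 17.5, T = (9.67, -12.0). ∠KTM = 109.2° gives TM at -38.8° from the x-axis; with |TM| = 14.3, M = (20.8, -21.0). Then |RM| = |M − R| = 29.6.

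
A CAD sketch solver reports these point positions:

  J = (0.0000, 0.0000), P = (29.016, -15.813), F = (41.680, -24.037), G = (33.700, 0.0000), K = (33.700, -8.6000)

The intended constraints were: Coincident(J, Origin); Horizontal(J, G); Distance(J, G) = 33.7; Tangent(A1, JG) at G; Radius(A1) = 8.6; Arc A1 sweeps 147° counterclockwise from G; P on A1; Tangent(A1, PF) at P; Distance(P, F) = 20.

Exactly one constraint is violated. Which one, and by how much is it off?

Distance(P, F) = 20 — off by 4.90.

J = (0.00, 0.00) ✓; J.y = 0.00, G.y = 0.00 ✓; |JG| = 33.70 ✓; ∠(KG, GJ) = 90.00° ✓; |KG| = 8.600 ✓; bearing(K→P) − bearing(K→G) = 147.0° ✓; |KP| = 8.600 ✓; ∠(KP, PF) = 90.00° ✓; |PF| = 15.10 ✗.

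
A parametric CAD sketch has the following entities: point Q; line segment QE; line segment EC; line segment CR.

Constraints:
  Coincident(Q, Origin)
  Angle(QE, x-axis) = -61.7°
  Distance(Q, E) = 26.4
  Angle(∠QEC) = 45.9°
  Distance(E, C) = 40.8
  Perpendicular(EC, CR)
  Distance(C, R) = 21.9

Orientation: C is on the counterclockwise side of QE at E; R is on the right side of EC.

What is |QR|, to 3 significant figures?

46.6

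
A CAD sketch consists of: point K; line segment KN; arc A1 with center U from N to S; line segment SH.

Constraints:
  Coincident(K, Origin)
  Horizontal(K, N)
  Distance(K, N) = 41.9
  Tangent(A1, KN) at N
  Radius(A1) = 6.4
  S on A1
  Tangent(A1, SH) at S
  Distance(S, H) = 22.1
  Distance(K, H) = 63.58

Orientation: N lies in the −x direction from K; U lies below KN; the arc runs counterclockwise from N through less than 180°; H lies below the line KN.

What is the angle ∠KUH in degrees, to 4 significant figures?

151.6°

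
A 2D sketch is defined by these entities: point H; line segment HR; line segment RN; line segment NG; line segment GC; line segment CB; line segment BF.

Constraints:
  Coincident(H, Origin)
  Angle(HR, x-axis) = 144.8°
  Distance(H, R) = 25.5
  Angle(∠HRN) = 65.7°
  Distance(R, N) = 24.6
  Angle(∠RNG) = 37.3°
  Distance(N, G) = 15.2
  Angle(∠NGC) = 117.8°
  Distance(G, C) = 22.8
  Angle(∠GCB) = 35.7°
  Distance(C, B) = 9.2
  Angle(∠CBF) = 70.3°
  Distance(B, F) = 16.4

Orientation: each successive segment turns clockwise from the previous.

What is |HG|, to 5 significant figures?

14.174

H is at the origin; HR runs at 144.8° with length 25.5, so R = (-20.837, 14.699). ∠HRN = 65.7° gives RN at 30.500° from the x-axis; with |RN| = 24.6, N = (0.35888, 27.184). ∠RNG = 37.3° gives NG at -112.20° from the x-axis; with |NG| = 15.2, G = (-5.3843, 13.111). Then |HG| = |G − H| = 14.174.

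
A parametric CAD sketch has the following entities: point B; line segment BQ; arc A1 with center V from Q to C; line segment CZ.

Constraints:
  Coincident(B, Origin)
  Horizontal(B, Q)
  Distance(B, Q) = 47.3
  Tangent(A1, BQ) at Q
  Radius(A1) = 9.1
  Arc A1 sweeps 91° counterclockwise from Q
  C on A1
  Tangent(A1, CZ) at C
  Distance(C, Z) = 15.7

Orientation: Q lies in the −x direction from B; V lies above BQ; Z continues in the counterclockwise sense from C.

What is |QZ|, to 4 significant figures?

26.47

B is at the origin; B and Q share the same y with |BQ| = 47.3 and Q on the −x side, so Q = (-47.30, 0.000). A1 meets BQ tangentially, so VQ is at right angles to BQ, so V = Q + (0, 9.1) = (-47.30, 9.100). On A1, Q sits at bearing -90° from V; a 91° counterclockwise sweep puts C at bearing 1°, so C = V + 9.1·(cos 1°, sin 1°) = (-38.20, 9.259). Since A1 is tangent to CZ there, VC ⟂ CZ, so CZ runs along (−sin 1°, cos 1°); with |CZ| = 15.7, Z = (-38.48, 24.96). Then |QZ| = |Z − Q| = 26.47.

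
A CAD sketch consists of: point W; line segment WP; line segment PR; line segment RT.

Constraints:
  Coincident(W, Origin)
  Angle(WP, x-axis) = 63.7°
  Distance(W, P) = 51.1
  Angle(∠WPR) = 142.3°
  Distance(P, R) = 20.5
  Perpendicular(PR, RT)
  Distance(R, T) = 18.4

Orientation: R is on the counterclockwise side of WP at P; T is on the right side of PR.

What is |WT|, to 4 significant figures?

78.60

W is at the origin; WP runs at 63.7° with length 51.1, so P = 51.1·(cos 63.7°, sin 63.7°) = (22.64, 45.81). ∠WPR = 142.3°, so PR runs at 63.7° + (180° − 142.3°) = 101.4° from the x-axis; with |PR| = 20.5, R = P + 20.5·(cos 101.4°, sin 101.4°) = (18.59, 65.91). PR ⟂ RT; with |RT| = 18.4 on the right of PR, T = R + 18.4·(0.9803, 0.1977) = (36.63, 69.54). Then |WT| = |T − W| = 78.60.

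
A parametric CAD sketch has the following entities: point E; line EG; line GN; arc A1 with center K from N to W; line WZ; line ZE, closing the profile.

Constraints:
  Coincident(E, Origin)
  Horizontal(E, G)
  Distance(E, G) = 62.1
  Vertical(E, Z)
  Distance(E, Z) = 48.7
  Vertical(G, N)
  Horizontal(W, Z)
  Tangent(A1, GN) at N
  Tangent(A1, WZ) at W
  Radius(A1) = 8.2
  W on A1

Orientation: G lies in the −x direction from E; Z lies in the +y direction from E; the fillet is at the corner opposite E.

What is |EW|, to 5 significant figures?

72.642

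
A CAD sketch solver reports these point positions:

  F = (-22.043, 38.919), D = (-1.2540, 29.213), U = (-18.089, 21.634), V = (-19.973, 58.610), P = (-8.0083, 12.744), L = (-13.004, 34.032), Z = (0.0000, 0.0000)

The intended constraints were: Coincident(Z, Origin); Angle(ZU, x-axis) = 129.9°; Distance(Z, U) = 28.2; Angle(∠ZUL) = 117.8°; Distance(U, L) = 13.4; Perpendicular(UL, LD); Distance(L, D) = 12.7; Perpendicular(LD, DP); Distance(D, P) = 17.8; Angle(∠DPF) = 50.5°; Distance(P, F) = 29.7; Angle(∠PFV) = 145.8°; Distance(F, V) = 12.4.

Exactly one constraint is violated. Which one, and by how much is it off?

Distance(F, V) = 12.4 — off by 7.40.

Z = (0.00, 0.00) ✓; ZU at 129.9° ✓; |ZU| = 28.20 ✓; ∠ZUL = 117.8° ✓; |UL| = 13.40 ✓; ∠(UL, LD) = 90.00° ✓; |LD| = 12.70 ✓; ∠(LD, DP) = 90.00° ✓; |DP| = 17.80 ✓; ∠DPF = 50.50° ✓; |PF| = 29.70 ✓; ∠PFV = 145.8° ✓; |FV| = 19.80 ✗.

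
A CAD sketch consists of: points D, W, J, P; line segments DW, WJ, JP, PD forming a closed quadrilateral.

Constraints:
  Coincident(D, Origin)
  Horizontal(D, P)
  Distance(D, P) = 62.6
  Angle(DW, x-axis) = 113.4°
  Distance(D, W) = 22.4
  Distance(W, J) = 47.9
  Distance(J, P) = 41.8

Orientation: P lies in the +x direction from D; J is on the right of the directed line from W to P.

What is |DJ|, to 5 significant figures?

27.727

D is at the origin; D and P share the same y with |DP| = 62.6 and P in +x, so P = (62.6, 0). DW runs at 113.4° with |DW| = 22.4, so W = (-8.8961, 20.558). J is determined by |WJ| = 47.9 and |JP| = 41.8 together: it lies at the intersection of circle(W, 47.9) and circle(P, 41.8). With |WP| = 74.393, the foot of the radical line on WP is 40.874 from W and the perpendicular offset is √(47.9² − 40.874²) = 24.974. Taking the right-of-WP solution: J = (23.485, -14.739).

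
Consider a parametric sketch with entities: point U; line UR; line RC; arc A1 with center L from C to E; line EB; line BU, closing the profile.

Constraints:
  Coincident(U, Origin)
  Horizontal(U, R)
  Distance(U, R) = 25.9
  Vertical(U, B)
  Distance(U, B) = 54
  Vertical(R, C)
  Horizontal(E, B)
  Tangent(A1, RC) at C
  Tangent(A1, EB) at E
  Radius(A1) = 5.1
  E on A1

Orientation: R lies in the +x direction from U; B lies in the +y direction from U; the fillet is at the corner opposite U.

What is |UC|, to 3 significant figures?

55.3

The virtual corner opposite U is at (25.9, 54.0). Since A1 is tangent to RC there, LC ⟂ RC and tangency of A1 to EB means the radius LE is perpendicular to EB, with radius 5.1, so the center L sits 5.1 in from both sides at L = (20.8, 48.9). That places the tangent points at C = (25.9, 48.9) on RC and E = (20.8, 54.0) on EB. Then |UC| = |C − U| = 55.3.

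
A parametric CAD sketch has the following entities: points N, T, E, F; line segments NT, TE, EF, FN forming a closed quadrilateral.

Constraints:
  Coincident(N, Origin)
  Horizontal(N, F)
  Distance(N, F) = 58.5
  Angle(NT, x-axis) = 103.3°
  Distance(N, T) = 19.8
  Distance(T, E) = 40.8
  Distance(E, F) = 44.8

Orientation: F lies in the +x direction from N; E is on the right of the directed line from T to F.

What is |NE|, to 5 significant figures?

22.769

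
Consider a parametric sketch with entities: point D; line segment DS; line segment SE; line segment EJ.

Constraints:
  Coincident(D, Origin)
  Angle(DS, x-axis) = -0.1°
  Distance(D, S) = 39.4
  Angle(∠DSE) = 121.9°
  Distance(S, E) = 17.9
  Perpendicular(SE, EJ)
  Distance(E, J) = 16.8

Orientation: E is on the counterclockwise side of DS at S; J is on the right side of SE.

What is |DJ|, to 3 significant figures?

63.4

∠DSE = 121.9°, so SE runs at -0.1° + (180° − 121.9°) = 58.0° from the x-axis; with |SE| = 17.9, E = S + 17.9·(cos 58.0°, sin 58.0°) = (48.9, 15.1). SE ⟂ EJ; with |EJ| = 16.8 on the right of SE, J = E + 16.8·(0.848, -0.530) = (63.1, 6.21). Then |DJ| = |J − D| = 63.4.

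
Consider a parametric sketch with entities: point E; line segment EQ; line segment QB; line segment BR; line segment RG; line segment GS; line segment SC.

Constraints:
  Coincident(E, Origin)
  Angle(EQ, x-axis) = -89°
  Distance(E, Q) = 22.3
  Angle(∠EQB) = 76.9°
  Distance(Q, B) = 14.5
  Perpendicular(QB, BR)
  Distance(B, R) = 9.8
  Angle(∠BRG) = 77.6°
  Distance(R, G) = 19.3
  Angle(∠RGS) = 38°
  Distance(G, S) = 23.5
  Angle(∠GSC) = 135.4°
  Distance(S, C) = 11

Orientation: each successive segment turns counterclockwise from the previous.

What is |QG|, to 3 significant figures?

7.13

QB ⟂ BR, so BR runs at 104°; with |BR| = 9.8, R = (12.1, -9.26). ∠BRG = 77.6° gives RG at -154° from the x-axis; with |RG| = 19.3, G = (-5.21, -17.9). Then |QG| = |G − Q| = 7.13.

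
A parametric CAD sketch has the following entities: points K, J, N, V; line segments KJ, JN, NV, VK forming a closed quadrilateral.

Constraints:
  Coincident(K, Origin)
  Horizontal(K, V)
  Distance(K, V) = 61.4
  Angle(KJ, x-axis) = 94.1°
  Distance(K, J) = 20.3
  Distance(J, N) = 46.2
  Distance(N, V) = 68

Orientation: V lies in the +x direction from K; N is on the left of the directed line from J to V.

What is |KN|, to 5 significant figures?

63.146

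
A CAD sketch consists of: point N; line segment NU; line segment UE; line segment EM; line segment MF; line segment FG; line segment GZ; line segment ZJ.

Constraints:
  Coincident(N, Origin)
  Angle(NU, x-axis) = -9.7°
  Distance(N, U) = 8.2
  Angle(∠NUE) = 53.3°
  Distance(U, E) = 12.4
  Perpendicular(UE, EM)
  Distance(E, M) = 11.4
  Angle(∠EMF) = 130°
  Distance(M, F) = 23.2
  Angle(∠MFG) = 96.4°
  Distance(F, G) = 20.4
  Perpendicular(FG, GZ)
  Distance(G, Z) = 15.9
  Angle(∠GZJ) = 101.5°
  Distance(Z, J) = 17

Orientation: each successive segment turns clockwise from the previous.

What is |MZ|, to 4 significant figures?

24.07

∠MFG = 96.4° gives FG at 2.842e-14° from the x-axis; with |FG| = 20.4, G = (14.23, 21.38). FG ⟂ GZ, so GZ runs at -90.00°; with |GZ| = 15.9, Z = (14.23, 5.478). Then |MZ| = |Z − M| = 24.07.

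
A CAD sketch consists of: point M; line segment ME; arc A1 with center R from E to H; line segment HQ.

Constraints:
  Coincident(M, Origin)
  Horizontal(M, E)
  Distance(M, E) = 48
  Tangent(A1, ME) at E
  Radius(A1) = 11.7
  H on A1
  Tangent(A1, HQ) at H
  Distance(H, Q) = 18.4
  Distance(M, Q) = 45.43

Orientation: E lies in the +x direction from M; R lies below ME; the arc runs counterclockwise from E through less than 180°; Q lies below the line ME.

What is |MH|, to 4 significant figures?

37.90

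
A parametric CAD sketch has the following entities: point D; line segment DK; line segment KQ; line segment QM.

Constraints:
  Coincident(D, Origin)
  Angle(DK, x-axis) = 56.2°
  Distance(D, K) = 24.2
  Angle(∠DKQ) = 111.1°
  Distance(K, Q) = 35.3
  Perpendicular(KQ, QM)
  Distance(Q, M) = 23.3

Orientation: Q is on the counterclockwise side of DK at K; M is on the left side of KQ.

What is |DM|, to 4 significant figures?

44.02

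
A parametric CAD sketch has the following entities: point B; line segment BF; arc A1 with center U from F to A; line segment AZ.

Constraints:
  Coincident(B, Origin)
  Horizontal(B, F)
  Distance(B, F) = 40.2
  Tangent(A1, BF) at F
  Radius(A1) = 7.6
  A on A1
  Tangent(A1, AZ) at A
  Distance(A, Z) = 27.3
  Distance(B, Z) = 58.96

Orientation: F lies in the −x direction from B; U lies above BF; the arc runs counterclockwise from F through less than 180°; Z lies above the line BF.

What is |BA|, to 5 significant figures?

35.537

Checks: ∠(UF, FB) = 90.00° ✓; |UF| = 7.600 ✓; |UA| = 7.600 ✓; ∠(UA, AZ) = 90.00° ✓; |AZ| = 27.30 ✓; |BZ| = 58.96 ✓.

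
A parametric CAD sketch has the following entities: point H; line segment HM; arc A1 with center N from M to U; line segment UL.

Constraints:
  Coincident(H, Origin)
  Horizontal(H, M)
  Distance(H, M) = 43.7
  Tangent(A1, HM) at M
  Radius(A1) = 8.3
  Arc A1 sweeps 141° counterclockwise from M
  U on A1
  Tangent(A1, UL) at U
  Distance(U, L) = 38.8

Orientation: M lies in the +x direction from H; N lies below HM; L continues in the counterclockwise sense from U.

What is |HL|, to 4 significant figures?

79.02

On A1, M sits at bearing 90° from N; a 141° counterclockwise sweep puts U at bearing 231°, so U = N + 8.3·(cos 231°, sin 231°) = (38.48, -14.75). The tangent condition forces NU to be normal to UL, so UL runs along (−sin 231°, cos 231°); with |UL| = 38.8, L = (68.63, -39.17). Then |HL| = |L − H| = 79.02.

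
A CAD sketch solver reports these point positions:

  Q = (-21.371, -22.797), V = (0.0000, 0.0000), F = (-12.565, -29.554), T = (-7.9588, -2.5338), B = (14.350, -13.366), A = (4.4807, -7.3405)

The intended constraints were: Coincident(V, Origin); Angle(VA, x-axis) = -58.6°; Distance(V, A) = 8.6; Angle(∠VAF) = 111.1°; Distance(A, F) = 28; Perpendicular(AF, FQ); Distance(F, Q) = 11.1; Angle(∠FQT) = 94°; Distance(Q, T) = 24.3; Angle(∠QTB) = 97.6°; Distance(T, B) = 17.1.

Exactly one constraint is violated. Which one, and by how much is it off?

Distance(T, B) = 17.1 — off by 7.70.

V = (0.00, 0.00) ✓; VA at -58.60° ✓; |VA| = 8.600 ✓; ∠VAF = 111.1° ✓; |AF| = 28.00 ✓; ∠(AF, FQ) = 90.00° ✓; |FQ| = 11.10 ✓; ∠FQT = 94.00° ✓; |QT| = 24.30 ✓; ∠QTB = 97.60° ✓; |TB| = 24.80 ✗.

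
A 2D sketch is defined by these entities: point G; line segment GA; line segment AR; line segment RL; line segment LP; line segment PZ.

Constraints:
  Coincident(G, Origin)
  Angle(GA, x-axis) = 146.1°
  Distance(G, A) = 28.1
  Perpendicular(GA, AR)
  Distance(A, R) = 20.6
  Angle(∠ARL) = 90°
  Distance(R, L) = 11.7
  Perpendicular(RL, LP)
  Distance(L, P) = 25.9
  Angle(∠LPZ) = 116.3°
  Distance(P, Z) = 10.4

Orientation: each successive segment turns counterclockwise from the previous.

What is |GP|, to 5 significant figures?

17.235

∠ARL = 90.0° gives RL at -33.900° from the x-axis; with |RL| = 11.7, L = (-25.102, -7.9512). RL is perpendicular to LP, so LP runs at 56.100°; with |LP| = 25.9, P = (-10.656, 13.546). Then |GP| = |P − G| = 17.235.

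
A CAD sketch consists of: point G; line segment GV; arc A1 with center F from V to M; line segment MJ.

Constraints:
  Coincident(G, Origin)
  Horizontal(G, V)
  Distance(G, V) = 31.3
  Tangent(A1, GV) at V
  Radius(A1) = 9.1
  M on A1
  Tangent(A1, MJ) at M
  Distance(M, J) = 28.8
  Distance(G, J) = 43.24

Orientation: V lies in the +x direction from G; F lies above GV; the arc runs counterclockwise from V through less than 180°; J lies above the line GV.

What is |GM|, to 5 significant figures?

41.239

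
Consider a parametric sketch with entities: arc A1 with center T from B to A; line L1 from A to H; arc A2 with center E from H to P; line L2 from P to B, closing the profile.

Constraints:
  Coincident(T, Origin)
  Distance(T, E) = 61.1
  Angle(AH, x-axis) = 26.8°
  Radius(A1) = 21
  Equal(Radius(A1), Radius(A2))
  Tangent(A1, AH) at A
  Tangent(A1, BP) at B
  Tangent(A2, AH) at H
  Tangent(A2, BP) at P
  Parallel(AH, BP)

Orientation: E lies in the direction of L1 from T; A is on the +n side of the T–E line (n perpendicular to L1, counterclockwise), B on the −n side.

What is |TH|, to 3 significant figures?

64.6

The slot axis is L1's direction at 26.8°, so u = (cos 26.8°, sin 26.8°) = (0.893, 0.451) and n = (−sin 26.8°, cos 26.8°) = (-0.451, 0.893). T is at the origin and E lies 61.1 along u from T, so E = 61.1·u = (54.5, 27.5). Tangency of A1 to both parallel lines with radius 21.0 puts A and B at T ± 21.0·n: A = (-9.47, 18.7), B = (9.47, -18.7). Equal radii place H and P the same way about E: H = E + 21.0·n = (45.1, 46.3), P = E − 21.0·n = (64.0, 8.80). Then |TH| = |H − T| = 64.6.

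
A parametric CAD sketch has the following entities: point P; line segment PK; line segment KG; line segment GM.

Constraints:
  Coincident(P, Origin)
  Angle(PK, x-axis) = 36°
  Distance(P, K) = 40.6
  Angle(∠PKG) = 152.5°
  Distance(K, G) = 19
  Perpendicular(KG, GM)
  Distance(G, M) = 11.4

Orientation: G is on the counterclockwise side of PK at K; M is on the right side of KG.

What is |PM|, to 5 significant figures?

62.731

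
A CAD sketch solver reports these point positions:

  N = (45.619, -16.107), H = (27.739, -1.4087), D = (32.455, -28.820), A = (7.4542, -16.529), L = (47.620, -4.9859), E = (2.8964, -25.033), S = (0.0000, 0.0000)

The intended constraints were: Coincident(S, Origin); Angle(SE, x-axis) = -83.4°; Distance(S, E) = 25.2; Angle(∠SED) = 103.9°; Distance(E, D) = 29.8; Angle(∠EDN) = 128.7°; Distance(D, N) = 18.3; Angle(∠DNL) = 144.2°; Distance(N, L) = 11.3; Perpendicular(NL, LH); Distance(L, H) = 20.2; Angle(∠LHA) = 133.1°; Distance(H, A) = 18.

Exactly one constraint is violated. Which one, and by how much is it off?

Distance(H, A) = 18 — off by 7.30.

S = (0.00, 0.00) ✓; SE at -83.40° ✓; |SE| = 25.20 ✓; ∠SED = 103.9° ✓; |ED| = 29.80 ✓; ∠EDN = 128.7° ✓; |DN| = 18.30 ✓; ∠DNL = 144.2° ✓; |NL| = 11.30 ✓; ∠(NL, LH) = 90.00° ✓; |LH| = 20.20 ✓; ∠LHA = 133.1° ✓; |HA| = 25.30 ✗.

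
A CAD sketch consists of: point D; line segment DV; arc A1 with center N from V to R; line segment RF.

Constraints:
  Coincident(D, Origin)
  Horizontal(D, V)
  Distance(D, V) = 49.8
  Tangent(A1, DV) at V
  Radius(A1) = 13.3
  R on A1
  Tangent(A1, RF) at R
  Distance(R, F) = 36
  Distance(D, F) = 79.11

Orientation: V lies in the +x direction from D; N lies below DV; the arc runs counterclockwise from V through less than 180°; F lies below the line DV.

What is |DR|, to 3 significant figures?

44.8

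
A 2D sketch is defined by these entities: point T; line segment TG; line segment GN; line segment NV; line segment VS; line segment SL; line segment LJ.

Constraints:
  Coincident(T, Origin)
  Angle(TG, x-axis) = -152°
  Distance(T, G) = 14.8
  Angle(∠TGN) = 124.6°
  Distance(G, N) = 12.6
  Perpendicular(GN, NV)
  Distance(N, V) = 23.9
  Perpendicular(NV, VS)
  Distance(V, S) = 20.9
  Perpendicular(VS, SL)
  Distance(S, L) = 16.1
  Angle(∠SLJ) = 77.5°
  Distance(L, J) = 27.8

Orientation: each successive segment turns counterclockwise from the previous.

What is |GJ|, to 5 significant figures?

23.364

T is at the origin; TG runs at -152.0° with length 14.8, so G = (-13.068, -6.9482). ∠TGN = 124.6° gives GN at -96.600° from the x-axis; with |GN| = 12.6, N = (-14.516, -19.465). GN is perpendicular to NV, so NV runs at -6.6000°; with |NV| = 23.9, V = (9.2258, -22.212). The perpendicularity gives VS at right angles to NV, so VS runs at 83.400°; with |VS| = 20.9, S = (11.628, -1.4502). The perpendicularity gives SL at right angles to VS, so SL runs at 173.40°; with |SL| = 16.1, L = (-4.3653, 0.40031). ∠SLJ = 77.5° gives LJ at -84.100° from the x-axis; with |LJ| = 27.8, J = (-1.5077, -27.252). Then |GJ| = |J − G| = 23.364.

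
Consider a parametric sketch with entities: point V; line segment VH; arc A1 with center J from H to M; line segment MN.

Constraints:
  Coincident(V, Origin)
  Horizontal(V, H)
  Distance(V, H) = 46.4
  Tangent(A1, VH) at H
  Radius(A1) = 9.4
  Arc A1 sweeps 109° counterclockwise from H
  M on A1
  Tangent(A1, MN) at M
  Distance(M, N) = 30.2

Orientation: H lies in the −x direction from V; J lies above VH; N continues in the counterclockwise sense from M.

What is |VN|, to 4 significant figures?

62.64

V is at the origin; VH is horizontal with |VH| = 46.4 and H on the −x side, so H = (-46.40, 0.000). A1 meets VH tangentially, so JH is at right angles to VH, so J = H + (0, 9.4) = (-46.40, 9.400). On A1, H sits at bearing -90° from J; a 109° counterclockwise sweep puts M at bearing 19°, so M = J + 9.4·(cos 19°, sin 19°) = (-37.51, 12.46). Tangency of A1 to MN means the radius JM is perpendicular to MN, so MN runs along (−sin 19°, cos 19°); with |MN| = 30.2, N = (-47.34, 41.02). Then |VN| = |N − V| = 62.64.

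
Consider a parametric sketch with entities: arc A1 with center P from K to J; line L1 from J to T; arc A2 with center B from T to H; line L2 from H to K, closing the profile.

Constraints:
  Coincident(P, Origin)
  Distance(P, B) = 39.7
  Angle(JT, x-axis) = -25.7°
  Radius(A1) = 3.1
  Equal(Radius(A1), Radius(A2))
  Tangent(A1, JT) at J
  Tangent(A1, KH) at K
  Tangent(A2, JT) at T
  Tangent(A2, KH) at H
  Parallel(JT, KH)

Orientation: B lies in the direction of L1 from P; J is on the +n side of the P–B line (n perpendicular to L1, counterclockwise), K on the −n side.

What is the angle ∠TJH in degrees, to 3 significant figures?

8.88°

Tangency of A1 to both parallel lines with radius 3.1 puts J and K at P ± 3.1·n: J = (1.34, 2.79), K = (-1.34, -2.79). Equal radii place T and H the same way about B: T = B + 3.1·n = (37.1, -14.4), H = B − 3.1·n = (34.4, -20.0). Then cos ∠TJH = JT·JH / (|JT||JH|), giving 8.88°.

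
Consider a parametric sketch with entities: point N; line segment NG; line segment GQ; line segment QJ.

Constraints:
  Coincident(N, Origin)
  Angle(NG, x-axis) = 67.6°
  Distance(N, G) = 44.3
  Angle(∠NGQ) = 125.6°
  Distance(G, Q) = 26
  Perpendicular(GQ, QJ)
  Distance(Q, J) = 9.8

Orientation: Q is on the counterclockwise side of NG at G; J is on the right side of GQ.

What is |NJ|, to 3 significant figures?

69.1

N is at the origin; NG runs at 67.6° with length 44.3, so G = 44.3·(cos 67.6°, sin 67.6°) = (16.9, 41.0). ∠NGQ = 125.6°, so GQ runs at 67.6° + (180° − 125.6°) = 122° from the x-axis; with |GQ| = 26.0, Q = G + 26.0·(cos 122°, sin 122°) = (3.10, 63.0). The perpendicularity gives QJ at right angles to GQ; with |QJ| = 9.8 on the right of GQ, J = Q + 9.8·(0.848, 0.530) = (11.4, 68.2). Then |NJ| = |J − N| = 69.1.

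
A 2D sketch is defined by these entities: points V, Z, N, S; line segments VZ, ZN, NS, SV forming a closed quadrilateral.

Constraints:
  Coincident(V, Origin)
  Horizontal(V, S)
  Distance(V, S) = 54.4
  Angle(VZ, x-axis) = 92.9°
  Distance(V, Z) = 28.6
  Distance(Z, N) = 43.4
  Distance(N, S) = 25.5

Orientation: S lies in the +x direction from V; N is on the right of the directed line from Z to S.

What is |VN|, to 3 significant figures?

29.1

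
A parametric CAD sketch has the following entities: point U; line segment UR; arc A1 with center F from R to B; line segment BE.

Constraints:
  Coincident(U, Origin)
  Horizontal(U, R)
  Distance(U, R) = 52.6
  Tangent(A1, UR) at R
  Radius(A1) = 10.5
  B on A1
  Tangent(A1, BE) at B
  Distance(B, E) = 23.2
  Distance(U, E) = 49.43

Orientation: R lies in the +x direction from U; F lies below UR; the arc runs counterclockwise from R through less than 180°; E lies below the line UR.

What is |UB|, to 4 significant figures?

43.14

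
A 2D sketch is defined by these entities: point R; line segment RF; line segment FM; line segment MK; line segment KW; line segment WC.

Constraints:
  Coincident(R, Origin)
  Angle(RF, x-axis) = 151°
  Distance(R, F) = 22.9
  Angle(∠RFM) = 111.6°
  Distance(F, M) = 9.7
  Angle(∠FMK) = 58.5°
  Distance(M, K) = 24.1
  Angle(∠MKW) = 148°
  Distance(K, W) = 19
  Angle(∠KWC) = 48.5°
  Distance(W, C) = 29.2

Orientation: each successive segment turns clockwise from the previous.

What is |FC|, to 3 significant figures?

12.4

R is at the origin; RF runs at 151.0° with length 22.9, so F = (-20.0, 11.1). ∠RFM = 111.6° gives FM at 82.6° from the x-axis; with |FM| = 9.7, M = (-18.8, 20.7). ∠FMK = 58.5° gives MK at -38.9° from the x-axis; with |MK| = 24.1, K = (-0.0238, 5.59). ∠MKW = 148.0° gives KW at -70.9° from the x-axis; with |KW| = 19.0, W = (6.19, -12.4). ∠KWC = 48.5° gives WC at 158° from the x-axis; with |WC| = 29.2, C = (-20.8, -1.24). Then |FC| = |C − F| = 12.4.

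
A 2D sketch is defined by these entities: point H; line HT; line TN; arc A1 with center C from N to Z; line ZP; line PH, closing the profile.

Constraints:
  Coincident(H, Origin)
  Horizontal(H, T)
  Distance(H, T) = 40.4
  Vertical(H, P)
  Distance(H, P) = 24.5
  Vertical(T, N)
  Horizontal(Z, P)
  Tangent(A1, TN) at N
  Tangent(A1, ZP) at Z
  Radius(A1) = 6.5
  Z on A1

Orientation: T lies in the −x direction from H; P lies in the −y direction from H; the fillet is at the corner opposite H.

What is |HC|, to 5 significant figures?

38.382

H is at the origin; HT is horizontal with |HT| = 40.4 and T on the −x side, so T = (-40.400, 0.0000). HP is vertical with |HP| = 24.5 and P on the −y side, so P = (0.0000, -24.500). The virtual corner opposite H is at (-40.400, -24.500). Tangency of A1 to TN means the radius CN is perpendicular to TN and A1 meets ZP tangentially, so CZ is at right angles to ZP, with radius 6.5, so the center C sits 6.5 in from both sides at C = (-33.900, -18.000). Then |HC| = |C − H| = 38.382.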